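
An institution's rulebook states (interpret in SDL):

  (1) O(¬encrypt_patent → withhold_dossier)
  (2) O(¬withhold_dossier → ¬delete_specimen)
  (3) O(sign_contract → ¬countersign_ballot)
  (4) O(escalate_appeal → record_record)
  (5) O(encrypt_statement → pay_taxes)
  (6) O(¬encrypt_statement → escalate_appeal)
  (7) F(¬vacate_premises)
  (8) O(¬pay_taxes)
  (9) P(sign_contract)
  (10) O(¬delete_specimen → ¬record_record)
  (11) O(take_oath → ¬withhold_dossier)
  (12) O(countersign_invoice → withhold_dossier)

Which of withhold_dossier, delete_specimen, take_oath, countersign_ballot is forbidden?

From premise 8 we have O(¬pay_taxes).
The contrapositive of premise 5 (O(encrypt_statement → pay_taxes)) is O(¬pay_taxes → ¬encrypt_statement), and O(¬pay_taxes) is already established, so O(¬encrypt_statement).
With premise 6, O(¬encrypt_statement → escalate_appeal), the K-axiom yields O(escalate_appeal).
Premise 4 is O(escalate_appeal → record_record); since O(escalate_appeal), deontic closure gives O(record_record).
Premise 10 is O(¬delete_specimen → ¬record_record); contrapositively O(record_record → delete_specimen). Since O(record_record) holds, K gives O(delete_specimen).
Premise 2 is O(¬withhold_dossier → ¬delete_specimen); contrapositively O(delete_specimen → withhold_dossier). Since O(delete_specimen) holds, K gives O(withhold_dossier).
Premise 11, O(take_oath → ¬withhold_dossier), contraposes to O(withhold_dossier → ¬take_oath); with O(withhold_dossier) we get O(¬take_oath).
So O(¬take_oath) holds, i.e. take_oath is forbidden. None of the other listed options is forbidden under the premises.

take_oath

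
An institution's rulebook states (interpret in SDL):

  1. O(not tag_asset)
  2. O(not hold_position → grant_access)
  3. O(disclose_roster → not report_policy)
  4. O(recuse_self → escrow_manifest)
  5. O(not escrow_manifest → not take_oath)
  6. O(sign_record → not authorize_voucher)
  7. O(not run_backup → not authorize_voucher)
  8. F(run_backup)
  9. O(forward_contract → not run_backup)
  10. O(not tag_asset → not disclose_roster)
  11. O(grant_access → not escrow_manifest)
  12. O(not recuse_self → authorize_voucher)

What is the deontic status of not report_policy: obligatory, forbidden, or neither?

Premise 3 is O(disclose_roster → not report_policy), but O(disclose_roster) is not derivable from the premises, so it does not yield O(not report_policy).
No premise or chain of K-axiom applications forces O(not report_policy), and none forces O(report_policy). So not report_policy is neither obligatory nor forbidden under these norms.

Neither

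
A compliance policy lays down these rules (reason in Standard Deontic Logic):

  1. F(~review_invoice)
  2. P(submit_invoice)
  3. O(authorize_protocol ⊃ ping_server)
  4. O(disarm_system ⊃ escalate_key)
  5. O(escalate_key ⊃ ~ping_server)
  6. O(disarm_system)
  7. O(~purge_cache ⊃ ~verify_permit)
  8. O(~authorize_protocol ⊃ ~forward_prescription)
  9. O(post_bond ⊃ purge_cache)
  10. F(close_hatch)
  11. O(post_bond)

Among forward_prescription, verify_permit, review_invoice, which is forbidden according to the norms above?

forward_prescription

From premise 6 we have O(disarm_system).
With premise 4, O(disarm_system ⊃ escalate_key), the K-axiom yields O(escalate_key).
Applying K to premise 5 (O(escalate_key ⊃ ~ping_server)) and O(escalate_key) yields O(~ping_server).
The contrapositive of premise 3 (O(authorize_protocol ⊃ ping_server)) is O(~ping_server ⊃ ~authorize_protocol), and O(~ping_server) is already established, so O(~authorize_protocol).
With premise 8, O(~authorize_protocol ⊃ ~forward_prescription), the K-axiom yields O(~forward_prescription).
So O(~forward_prescription) holds, i.e. forward_prescription is forbidden. None of the other listed options is forbidden under the premises.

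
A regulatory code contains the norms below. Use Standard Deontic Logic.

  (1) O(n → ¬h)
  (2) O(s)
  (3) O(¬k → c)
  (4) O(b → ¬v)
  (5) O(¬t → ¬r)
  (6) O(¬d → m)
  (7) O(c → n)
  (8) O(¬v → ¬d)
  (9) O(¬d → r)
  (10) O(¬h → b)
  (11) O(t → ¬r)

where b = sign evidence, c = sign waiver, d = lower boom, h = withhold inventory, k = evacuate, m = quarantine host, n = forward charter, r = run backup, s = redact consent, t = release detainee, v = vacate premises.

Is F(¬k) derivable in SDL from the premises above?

Yes

By case analysis on ¬t: premise 5 gives O(¬t → ¬r) and premise 11 gives O(t → ¬r), so O(¬r) either way.
The contrapositive of premise 9 (O(¬d → r)) is O(¬r → d), and O(¬r) is already established, so O(d).
Premise 8 is O(¬v → ¬d); contrapositively O(d → v). Since O(d) holds, K gives O(v).
Premise 4, O(b → ¬v), contraposes to O(v → ¬b); with O(v) we get O(¬b).
Premise 10 is O(¬h → b); contrapositively O(¬b → h). Since O(¬b) holds, K gives O(h).
The contrapositive of premise 1 (O(n → ¬h)) is O(h → ¬n), and O(h) is already established, so O(¬n).
Premise 7, O(c → n), contraposes to O(¬n → ¬c); with O(¬n) we get O(¬c).
Premise 3, O(¬k → c), contraposes to O(¬c → k); with O(¬c) we get O(k).
Premises 2, 6 do not contribute to this derivation.
So O(k) holds, i.e. F(¬k). The claim follows.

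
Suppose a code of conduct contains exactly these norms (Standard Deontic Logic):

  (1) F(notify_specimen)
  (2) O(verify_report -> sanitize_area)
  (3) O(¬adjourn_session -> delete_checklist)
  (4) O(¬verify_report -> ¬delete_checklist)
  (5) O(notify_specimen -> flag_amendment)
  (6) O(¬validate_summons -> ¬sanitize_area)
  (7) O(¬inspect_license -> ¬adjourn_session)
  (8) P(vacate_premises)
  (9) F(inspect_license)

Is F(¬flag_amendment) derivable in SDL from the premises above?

No

Premise 5 is O(notify_specimen -> flag_amendment), but O(notify_specimen) is not derivable from the premises, so it does not yield O(flag_amendment).
No other premise forces O(flag_amendment). An ideal world satisfying every premise can still have ¬flag_amendment true, so F(¬flag_amendment) is not derivable.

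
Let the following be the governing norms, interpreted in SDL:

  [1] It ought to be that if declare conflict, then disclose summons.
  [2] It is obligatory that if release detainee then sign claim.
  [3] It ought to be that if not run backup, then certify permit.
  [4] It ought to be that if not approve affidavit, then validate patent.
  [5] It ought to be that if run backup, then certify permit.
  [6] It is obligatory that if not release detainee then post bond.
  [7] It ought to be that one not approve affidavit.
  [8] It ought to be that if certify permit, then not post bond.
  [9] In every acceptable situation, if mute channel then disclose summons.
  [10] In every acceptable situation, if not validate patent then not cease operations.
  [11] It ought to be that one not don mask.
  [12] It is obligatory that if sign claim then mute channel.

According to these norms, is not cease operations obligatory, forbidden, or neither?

Neither

Premise 10 is O(¬validate_patent → ¬cease_operations), but O(¬validate_patent) is not derivable from the premises, so it does not yield O(¬cease_operations).
No premise or chain of K-axiom applications forces O(¬cease_operations), and none forces O(cease_operations). So ¬cease_operations is neither obligatory nor forbidden under these norms.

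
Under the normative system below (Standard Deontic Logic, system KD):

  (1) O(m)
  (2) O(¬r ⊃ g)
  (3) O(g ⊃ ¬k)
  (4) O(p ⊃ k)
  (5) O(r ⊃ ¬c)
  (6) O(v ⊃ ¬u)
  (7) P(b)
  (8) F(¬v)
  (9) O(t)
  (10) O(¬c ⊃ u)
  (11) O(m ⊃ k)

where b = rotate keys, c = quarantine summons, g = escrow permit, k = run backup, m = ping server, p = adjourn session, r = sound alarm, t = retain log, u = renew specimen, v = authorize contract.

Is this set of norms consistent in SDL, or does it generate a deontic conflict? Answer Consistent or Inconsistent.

Premise 1 states O(m) outright.
Applying K to premise 11 (O(m ⊃ k)) and O(m) yields O(k).
The contrapositive of premise 3 (O(g ⊃ ¬k)) is O(k ⊃ ¬g), and O(k) is already established, so O(¬g).
The contrapositive of premise 2 (O(¬r ⊃ g)) is O(¬g ⊃ r), and O(¬g) is already established, so O(r).
With premise 5, O(r ⊃ ¬c), the K-axiom yields O(¬c).
With premise 10, O(¬c ⊃ u), the K-axiom yields O(u).
The contrapositive of premise 6 (O(v ⊃ ¬u)) is O(u ⊃ ¬v), and O(u) is already established, so O(¬v).
Yet premise 8 is F(¬v), i.e. O(v).
We now have both O(¬v) and O(v) — v is simultaneously obligatory and forbidden, violating the D-axiom.

Inconsistent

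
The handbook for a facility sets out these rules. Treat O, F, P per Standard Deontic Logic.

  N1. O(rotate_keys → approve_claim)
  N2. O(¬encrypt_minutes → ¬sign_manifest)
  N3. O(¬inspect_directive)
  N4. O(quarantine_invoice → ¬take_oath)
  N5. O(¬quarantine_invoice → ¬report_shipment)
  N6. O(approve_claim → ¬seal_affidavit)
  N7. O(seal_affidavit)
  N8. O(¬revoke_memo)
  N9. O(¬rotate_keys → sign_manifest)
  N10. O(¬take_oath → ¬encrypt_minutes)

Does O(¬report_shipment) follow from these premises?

Yes

Premise 7 gives O(seal_affidavit).
The contrapositive of premise 6 (O(approve_claim → ¬seal_affidavit)) is O(seal_affidavit → ¬approve_claim), and O(seal_affidavit) is already established, so O(¬approve_claim).
The contrapositive of premise 1 (O(rotate_keys → approve_claim)) is O(¬approve_claim → ¬rotate_keys), and O(¬approve_claim) is already established, so O(¬rotate_keys).
Applying K to premise 9 (O(¬rotate_keys → sign_manifest)) and O(¬rotate_keys) yields O(sign_manifest).
Premise 2 is O(¬encrypt_minutes → ¬sign_manifest); contrapositively O(sign_manifest → encrypt_minutes). Since O(sign_manifest) holds, K gives O(encrypt_minutes).
Premise 10, O(¬take_oath → ¬encrypt_minutes), contraposes to O(encrypt_minutes → take_oath); with O(encrypt_minutes) we get O(take_oath).
The contrapositive of premise 4 (O(quarantine_invoice → ¬take_oath)) is O(take_oath → ¬quarantine_invoice), and O(take_oath) is already established, so O(¬quarantine_invoice).
Premise 5 is O(¬quarantine_invoice → ¬report_shipment); since O(¬quarantine_invoice), deontic closure gives O(¬report_shipment).
Premises 3, 8 do not contribute to this derivation.
So O(¬report_shipment) follows.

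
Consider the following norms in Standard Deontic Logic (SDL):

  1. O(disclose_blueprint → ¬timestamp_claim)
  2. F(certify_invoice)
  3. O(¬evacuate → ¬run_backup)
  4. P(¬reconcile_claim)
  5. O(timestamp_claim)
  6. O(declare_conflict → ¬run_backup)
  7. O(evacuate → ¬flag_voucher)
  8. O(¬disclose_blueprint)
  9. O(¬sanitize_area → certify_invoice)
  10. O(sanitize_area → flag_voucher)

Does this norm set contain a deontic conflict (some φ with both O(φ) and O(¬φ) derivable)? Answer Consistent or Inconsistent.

Consistent

Premise 1 is O(disclose_blueprint → ¬timestamp_claim), but O(disclose_blueprint) is not derivable from the premises, so it does not yield O(¬timestamp_claim).
So O(¬timestamp_claim) is not derivable, and the apparent clash with O(timestamp_claim) does not arise.
A world satisfying every obligation exists (e.g. certify_invoice=false, declare_conflict=false, disclose_blueprint=false, evacuate=false, flag_voucher=true, reconcile_claim=false, run_backup=false, sanitize_area=true, timestamp_claim=true); no atom is both obligatory and forbidden, so the set is consistent.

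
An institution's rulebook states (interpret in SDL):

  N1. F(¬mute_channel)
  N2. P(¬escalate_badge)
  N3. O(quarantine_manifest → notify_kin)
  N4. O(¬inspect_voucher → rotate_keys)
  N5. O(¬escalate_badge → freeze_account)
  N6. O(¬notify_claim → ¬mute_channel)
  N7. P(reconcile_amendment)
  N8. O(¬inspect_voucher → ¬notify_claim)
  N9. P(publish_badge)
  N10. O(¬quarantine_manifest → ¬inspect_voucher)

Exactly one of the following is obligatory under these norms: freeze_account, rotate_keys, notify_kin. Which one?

Premise 1 is F(¬mute_channel), i.e. O(mute_channel).
Premise 6, O(¬notify_claim → ¬mute_channel), contraposes to O(mute_channel → notify_claim); with O(mute_channel) we get O(notify_claim).
The contrapositive of premise 8 (O(¬inspect_voucher → ¬notify_claim)) is O(notify_claim → inspect_voucher), and O(notify_claim) is already established, so O(inspect_voucher).
Premise 10, O(¬quarantine_manifest → ¬inspect_voucher), contraposes to O(inspect_voucher → quarantine_manifest); with O(inspect_voucher) we get O(quarantine_manifest).
With premise 3, O(quarantine_manifest → notify_kin), the K-axiom yields O(notify_kin).
So O(notify_kin) holds — notify_kin is obligatory. None of the other listed options is made obligatory by any chain of premises.

notify_kin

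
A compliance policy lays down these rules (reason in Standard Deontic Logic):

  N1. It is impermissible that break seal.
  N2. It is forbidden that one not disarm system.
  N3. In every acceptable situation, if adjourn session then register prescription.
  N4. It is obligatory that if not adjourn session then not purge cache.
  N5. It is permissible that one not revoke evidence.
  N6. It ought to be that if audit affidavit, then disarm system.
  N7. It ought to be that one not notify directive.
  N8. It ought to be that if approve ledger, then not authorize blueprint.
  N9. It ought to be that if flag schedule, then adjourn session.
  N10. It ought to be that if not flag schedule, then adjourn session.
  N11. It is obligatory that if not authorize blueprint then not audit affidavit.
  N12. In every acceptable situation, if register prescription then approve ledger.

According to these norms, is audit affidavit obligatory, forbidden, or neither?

Premises 10 and 9 cover both cases: O(¬flag_schedule → adjourn_session) and O(flag_schedule → adjourn_session). Since ¬flag_schedule ∨ flag_schedule is a tautology, O(adjourn_session) follows.
With premise 3, O(adjourn_session → register_prescription), the K-axiom yields O(register_prescription).
Premise 12 is O(register_prescription → approve_ledger); since O(register_prescription), deontic closure gives O(approve_ledger).
Applying K to premise 8 (O(approve_ledger → ¬authorize_blueprint)) and O(approve_ledger) yields O(¬authorize_blueprint).
Applying K to premise 11 (O(¬authorize_blueprint → ¬audit_affidavit)) and O(¬authorize_blueprint) yields O(¬audit_affidavit).
Premises 1, 2, 4, 5, 6, 7 do not contribute to this derivation.
Thus O(¬audit_affidavit), which is F(audit_affidavit): audit_affidavit is forbidden.

Forbidden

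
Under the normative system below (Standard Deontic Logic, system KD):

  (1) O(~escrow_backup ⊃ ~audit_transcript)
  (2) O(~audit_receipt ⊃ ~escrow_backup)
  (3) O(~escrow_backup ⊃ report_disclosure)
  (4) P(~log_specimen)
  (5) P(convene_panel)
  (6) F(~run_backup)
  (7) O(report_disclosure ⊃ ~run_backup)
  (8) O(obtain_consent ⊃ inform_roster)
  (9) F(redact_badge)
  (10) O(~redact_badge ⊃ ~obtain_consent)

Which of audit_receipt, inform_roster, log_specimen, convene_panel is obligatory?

audit_receipt

Premise 6, F(~run_backup), is equivalent to O(run_backup).
Premise 7 is O(report_disclosure ⊃ ~run_backup); contrapositively O(run_backup ⊃ ~report_disclosure). Since O(run_backup) holds, K gives O(~report_disclosure).
The contrapositive of premise 3 (O(~escrow_backup ⊃ report_disclosure)) is O(~report_disclosure ⊃ escrow_backup), and O(~report_disclosure) is already established, so O(escrow_backup).
Premise 2 is O(~audit_receipt ⊃ ~escrow_backup); contrapositively O(escrow_backup ⊃ audit_receipt). Since O(escrow_backup) holds, K gives O(audit_receipt).
So O(audit_receipt) holds — audit_receipt is obligatory. None of the other listed options is made obligatory by any chain of premises.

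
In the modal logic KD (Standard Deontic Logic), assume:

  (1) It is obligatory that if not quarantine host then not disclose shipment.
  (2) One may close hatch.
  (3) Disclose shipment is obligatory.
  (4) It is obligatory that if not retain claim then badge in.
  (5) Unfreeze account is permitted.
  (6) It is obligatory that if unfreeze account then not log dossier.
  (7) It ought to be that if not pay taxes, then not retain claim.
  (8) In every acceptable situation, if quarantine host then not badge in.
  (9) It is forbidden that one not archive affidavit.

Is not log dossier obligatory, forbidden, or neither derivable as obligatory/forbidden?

Neither

Premise 6 is O(unfreeze_account → ¬log_dossier), but O(unfreeze_account) is not derivable from the premises (the permission P(unfreeze_account) asserts only ¬O(¬unfreeze_account), not O(unfreeze_account)), so it does not yield O(¬log_dossier).
No premise or chain of K-axiom applications forces O(¬log_dossier), and none forces O(log_dossier). So ¬log_dossier is neither obligatory nor forbidden under these norms.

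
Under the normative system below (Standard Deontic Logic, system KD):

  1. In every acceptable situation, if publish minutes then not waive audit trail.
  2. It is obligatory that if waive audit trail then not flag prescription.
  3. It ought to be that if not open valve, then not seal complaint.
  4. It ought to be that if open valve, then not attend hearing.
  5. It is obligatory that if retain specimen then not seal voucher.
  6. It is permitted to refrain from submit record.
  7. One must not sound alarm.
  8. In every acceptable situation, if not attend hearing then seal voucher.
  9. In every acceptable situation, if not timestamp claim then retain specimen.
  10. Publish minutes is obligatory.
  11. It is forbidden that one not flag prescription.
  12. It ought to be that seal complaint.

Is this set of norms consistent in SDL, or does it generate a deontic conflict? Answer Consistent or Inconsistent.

Consistent

Premise 2 is O(waive_audit_trail → ¬flag_prescription), but O(waive_audit_trail) is not derivable from the premises, so it does not yield O(¬flag_prescription).
So O(¬flag_prescription) is not derivable, and the apparent clash with O(flag_prescription) does not arise.
A world satisfying every obligation exists (e.g. attend_hearing=false, flag_prescription=true, open_valve=true, publish_minutes=true, retain_specimen=false, seal_complaint=true, seal_voucher=true, sound_alarm=false, submit_record=false, timestamp_claim=true, waive_audit_trail=false); no atom is both obligatory and forbidden, so the set is consistent.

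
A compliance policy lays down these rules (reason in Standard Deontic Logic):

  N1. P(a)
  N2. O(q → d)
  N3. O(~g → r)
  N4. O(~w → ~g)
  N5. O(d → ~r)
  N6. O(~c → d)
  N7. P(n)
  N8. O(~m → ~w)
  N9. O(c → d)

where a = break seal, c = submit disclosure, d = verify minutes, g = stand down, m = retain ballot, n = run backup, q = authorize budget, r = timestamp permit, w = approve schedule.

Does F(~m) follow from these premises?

Yes

Premises 6 and 9 are O(~c → d) and O(c → d); every ideal world satisfies ~c or c, so in either case d holds — hence O(d).
From O(d) and premise 5, O(d → ~r), we obtain O(~r).
Premise 3 is O(~g → r); contrapositively O(~r → g). Since O(~r) holds, K gives O(g).
Premise 4, O(~w → ~g), contraposes to O(g → w); with O(g) we get O(w).
The contrapositive of premise 8 (O(~m → ~w)) is O(w → m), and O(w) is already established, so O(m).
Premises 1, 2, 7 do not contribute to this derivation.
So O(m) holds, i.e. F(~m). The claim follows.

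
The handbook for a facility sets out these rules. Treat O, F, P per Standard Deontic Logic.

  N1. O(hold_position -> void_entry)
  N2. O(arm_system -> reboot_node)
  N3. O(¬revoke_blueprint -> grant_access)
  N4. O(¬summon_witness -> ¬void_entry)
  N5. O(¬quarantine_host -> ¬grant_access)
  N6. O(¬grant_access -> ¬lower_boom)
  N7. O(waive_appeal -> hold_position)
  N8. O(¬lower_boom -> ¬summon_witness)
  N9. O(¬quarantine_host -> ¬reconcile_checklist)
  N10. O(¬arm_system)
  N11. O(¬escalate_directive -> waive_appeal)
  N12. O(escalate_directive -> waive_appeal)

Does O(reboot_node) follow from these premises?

Premise 2 is O(arm_system -> reboot_node), but O(arm_system) is not derivable from the premises, so it does not yield O(reboot_node).
No other premise forces O(reboot_node). An ideal world satisfying every premise can still have reboot_node false, so O(reboot_node) is not derivable.

No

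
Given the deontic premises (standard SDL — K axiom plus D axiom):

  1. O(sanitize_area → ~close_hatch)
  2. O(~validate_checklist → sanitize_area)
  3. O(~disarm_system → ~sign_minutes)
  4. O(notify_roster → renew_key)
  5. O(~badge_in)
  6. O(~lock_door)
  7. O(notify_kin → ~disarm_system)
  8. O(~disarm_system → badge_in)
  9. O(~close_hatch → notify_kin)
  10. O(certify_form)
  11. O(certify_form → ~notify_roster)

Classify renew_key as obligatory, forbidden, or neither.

Neither

Premise 4 is O(notify_roster → renew_key), but O(notify_roster) is not derivable from the premises, so it does not yield O(renew_key).
No premise or chain of K-axiom applications forces O(renew_key), and none forces O(~renew_key). So renew_key is neither obligatory nor forbidden under these norms.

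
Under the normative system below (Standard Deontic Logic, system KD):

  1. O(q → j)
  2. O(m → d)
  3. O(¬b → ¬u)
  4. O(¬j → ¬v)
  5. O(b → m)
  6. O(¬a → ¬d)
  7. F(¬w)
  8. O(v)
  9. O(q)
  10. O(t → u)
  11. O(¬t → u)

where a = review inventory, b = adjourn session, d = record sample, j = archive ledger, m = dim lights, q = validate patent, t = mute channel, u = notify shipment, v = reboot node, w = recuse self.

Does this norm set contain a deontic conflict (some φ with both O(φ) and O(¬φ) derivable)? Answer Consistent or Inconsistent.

Premise 4 is O(¬j → ¬v), but O(¬j) is not derivable from the premises, so it does not yield O(¬v).
So O(¬v) is not derivable, and the apparent clash with O(v) does not arise.
A world satisfying every obligation exists (e.g. a=true, b=true, d=true, j=true, m=true, q=true, t=false, u=true, v=true, w=true); no atom is both obligatory and forbidden, so the set is consistent.

Consistent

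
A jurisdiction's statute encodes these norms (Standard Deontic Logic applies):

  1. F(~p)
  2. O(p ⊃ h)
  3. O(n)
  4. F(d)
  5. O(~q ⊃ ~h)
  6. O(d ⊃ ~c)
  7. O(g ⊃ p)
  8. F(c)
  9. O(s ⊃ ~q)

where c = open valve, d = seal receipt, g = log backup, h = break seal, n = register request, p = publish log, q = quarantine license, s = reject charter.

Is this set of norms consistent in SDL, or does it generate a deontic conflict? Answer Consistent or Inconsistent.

Premise 6 is O(d ⊃ ~c); even if O(~c) held, inferring O(d) would be affirming the consequent — invalid.
So O(d) is not derivable, and the apparent clash with O(~d) does not arise.
A world satisfying every obligation exists (e.g. c=false, d=false, g=false, h=true, n=true, p=true, q=true, s=false); no atom is both obligatory and forbidden, so the set is consistent.

Consistent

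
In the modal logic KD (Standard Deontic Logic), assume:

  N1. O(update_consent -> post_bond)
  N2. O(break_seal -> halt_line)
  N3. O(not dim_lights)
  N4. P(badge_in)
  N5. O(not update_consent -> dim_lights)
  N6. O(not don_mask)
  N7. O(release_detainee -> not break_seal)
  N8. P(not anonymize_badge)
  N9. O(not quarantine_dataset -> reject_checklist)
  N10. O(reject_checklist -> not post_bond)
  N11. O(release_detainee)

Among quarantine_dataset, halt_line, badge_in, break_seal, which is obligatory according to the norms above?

Premise 3 gives O(not dim_lights).
Premise 5, O(not update_consent -> dim_lights), contraposes to O(not dim_lights -> update_consent); with O(not dim_lights) we get O(update_consent).
Applying K to premise 1 (O(update_consent -> post_bond)) and O(update_consent) yields O(post_bond).
Premise 10, O(reject_checklist -> not post_bond), contraposes to O(post_bond -> not reject_checklist); with O(post_bond) we get O(not reject_checklist).
The contrapositive of premise 9 (O(not quarantine_dataset -> reject_checklist)) is O(not reject_checklist -> quarantine_dataset), and O(not reject_checklist) is already established, so O(quarantine_dataset).
So O(quarantine_dataset) holds — quarantine_dataset is obligatory. None of the other listed options is made obligatory by any chain of premises.

quarantine_dataset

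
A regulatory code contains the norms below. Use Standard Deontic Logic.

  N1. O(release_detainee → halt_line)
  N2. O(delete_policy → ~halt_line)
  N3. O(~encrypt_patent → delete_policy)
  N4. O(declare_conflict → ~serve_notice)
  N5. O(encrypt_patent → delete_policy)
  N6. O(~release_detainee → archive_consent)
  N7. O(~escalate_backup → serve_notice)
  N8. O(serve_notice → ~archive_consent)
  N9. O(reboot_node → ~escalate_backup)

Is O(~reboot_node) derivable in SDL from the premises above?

Yes

Premises 3 and 5 are O(~encrypt_patent → delete_policy) and O(encrypt_patent → delete_policy); every ideal world satisfies ~encrypt_patent or encrypt_patent, so in either case delete_policy holds — hence O(delete_policy).
Applying K to premise 2 (O(delete_policy → ~halt_line)) and O(delete_policy) yields O(~halt_line).
The contrapositive of premise 1 (O(release_detainee → halt_line)) is O(~halt_line → ~release_detainee), and O(~halt_line) is already established, so O(~release_detainee).
From O(~release_detainee) and premise 6, O(~release_detainee → archive_consent), we obtain O(archive_consent).
Premise 8, O(serve_notice → ~archive_consent), contraposes to O(archive_consent → ~serve_notice); with O(archive_consent) we get O(~serve_notice).
Premise 7 is O(~escalate_backup → serve_notice); contrapositively O(~serve_notice → escalate_backup). Since O(~serve_notice) holds, K gives O(escalate_backup).
Premise 9 is O(reboot_node → ~escalate_backup); contrapositively O(escalate_backup → ~reboot_node). Since O(escalate_backup) holds, K gives O(~reboot_node).
Premise 4 does not contribute to this derivation.
So O(~reboot_node) follows.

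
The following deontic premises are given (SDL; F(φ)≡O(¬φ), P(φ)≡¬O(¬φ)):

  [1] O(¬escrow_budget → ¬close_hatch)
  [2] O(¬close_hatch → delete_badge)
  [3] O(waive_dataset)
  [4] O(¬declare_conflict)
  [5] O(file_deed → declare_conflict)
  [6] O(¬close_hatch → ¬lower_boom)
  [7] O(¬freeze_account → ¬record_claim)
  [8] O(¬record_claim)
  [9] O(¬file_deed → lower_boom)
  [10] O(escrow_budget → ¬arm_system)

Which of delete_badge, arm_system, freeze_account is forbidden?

arm_system

Premise 4 gives O(¬declare_conflict).
Premise 5, O(file_deed → declare_conflict), contraposes to O(¬declare_conflict → ¬file_deed); with O(¬declare_conflict) we get O(¬file_deed).
From O(¬file_deed) and premise 9, O(¬file_deed → lower_boom), we obtain O(lower_boom).
Premise 6, O(¬close_hatch → ¬lower_boom), contraposes to O(lower_boom → close_hatch); with O(lower_boom) we get O(close_hatch).
Premise 1, O(¬escrow_budget → ¬close_hatch), contraposes to O(close_hatch → escrow_budget); with O(close_hatch) we get O(escrow_budget).
Premise 10 is O(escrow_budget → ¬arm_system); since O(escrow_budget), deontic closure gives O(¬arm_system).
So O(¬arm_system) holds, i.e. arm_system is forbidden. None of the other listed options is forbidden under the premises.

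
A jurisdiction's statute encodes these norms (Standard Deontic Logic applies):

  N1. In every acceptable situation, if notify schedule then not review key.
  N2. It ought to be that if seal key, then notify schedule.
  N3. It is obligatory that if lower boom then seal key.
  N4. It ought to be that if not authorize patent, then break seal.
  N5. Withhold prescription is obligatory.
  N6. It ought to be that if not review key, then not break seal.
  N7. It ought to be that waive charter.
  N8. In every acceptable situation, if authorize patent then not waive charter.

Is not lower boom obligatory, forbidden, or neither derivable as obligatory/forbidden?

Premise 7 states O(waive_charter) outright.
The contrapositive of premise 8 (O(authorize_patent → ¬waive_charter)) is O(waive_charter → ¬authorize_patent), and O(waive_charter) is already established, so O(¬authorize_patent).
With premise 4, O(¬authorize_patent → break_seal), the K-axiom yields O(break_seal).
The contrapositive of premise 6 (O(¬review_key → ¬break_seal)) is O(break_seal → review_key), and O(break_seal) is already established, so O(review_key).
Premise 1, O(notify_schedule → ¬review_key), contraposes to O(review_key → ¬notify_schedule); with O(review_key) we get O(¬notify_schedule).
Premise 2 is O(seal_key → notify_schedule); contrapositively O(¬notify_schedule → ¬seal_key). Since O(¬notify_schedule) holds, K gives O(¬seal_key).
Premise 3, O(lower_boom → seal_key), contraposes to O(¬seal_key → ¬lower_boom); with O(¬seal_key) we get O(¬lower_boom).
Premise 5 does not contribute to this derivation.
Hence ¬lower_boom is obligatory.

Obligatory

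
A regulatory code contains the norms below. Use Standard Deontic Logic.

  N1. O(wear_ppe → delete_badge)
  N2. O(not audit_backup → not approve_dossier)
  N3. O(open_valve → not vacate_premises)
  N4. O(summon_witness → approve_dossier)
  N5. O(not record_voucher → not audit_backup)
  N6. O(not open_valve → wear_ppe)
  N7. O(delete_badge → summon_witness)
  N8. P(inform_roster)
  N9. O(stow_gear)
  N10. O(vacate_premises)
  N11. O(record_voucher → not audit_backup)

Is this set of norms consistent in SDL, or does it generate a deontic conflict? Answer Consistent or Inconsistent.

Premises 11 and 5 cover both cases: O(record_voucher → not audit_backup) and O(not record_voucher → not audit_backup). Since record_voucher ∨ not record_voucher is a tautology, O(not audit_backup) follows.
Premise 2 is O(not audit_backup → not approve_dossier); since O(not audit_backup), deontic closure gives O(not approve_dossier).
Premise 4, O(summon_witness → approve_dossier), contraposes to O(not approve_dossier → not summon_witness); with O(not approve_dossier) we get O(not summon_witness).
The contrapositive of premise 7 (O(delete_badge → summon_witness)) is O(not summon_witness → not delete_badge), and O(not summon_witness) is already established, so O(not delete_badge).
Premise 1 is O(wear_ppe → delete_badge); contrapositively O(not delete_badge → not wear_ppe). Since O(not delete_badge) holds, K gives O(not wear_ppe).
The contrapositive of premise 6 (O(not open_valve → wear_ppe)) is O(not wear_ppe → open_valve), and O(not wear_ppe) is already established, so O(open_valve).
From O(open_valve) and premise 3, O(open_valve → not vacate_premises), we obtain O(not vacate_premises).
Yet premise 10 states O(vacate_premises).
We now have both O(not vacate_premises) and O(vacate_premises) — vacate_premises is simultaneously obligatory and forbidden, violating the D-axiom.

Inconsistent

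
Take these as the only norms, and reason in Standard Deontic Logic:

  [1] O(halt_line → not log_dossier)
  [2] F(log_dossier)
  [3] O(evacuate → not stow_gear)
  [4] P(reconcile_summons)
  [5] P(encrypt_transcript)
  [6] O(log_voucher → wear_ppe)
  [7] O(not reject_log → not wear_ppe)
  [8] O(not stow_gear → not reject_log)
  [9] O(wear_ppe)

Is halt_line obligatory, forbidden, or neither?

Premise 1 is O(halt_line → not log_dossier); even if O(not log_dossier) held, inferring O(halt_line) would be affirming the consequent — invalid.
No premise or chain of K-axiom applications forces O(halt_line), and none forces O(not halt_line). So halt_line is neither obligatory nor forbidden under these norms.

Neither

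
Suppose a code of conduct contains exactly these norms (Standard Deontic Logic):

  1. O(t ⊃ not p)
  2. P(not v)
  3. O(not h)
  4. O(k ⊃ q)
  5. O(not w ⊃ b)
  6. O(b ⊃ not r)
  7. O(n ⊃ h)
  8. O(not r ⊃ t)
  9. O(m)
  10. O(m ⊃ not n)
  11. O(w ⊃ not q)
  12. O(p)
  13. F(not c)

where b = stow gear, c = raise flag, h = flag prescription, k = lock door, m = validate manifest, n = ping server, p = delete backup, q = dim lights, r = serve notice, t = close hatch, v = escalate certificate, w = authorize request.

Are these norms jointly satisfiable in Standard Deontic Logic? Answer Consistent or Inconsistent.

Consistent

Premise 7 is O(n ⊃ h), but O(n) is not derivable from the premises, so it does not yield O(h).
So O(h) is not derivable, and the apparent clash with O(not h) does not arise.
A world satisfying every obligation exists (e.g. b=false, c=true, h=false, k=false, m=true, n=false, p=true, q=false, r=true, t=false, v=false, w=true); no atom is both obligatory and forbidden, so the set is consistent.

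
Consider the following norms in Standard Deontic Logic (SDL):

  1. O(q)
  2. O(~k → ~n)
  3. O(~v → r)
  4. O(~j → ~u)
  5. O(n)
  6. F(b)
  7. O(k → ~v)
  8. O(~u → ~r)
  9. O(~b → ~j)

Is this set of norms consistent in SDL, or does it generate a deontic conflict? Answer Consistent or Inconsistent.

Premise 5 states O(n) outright.
The contrapositive of premise 2 (O(~k → ~n)) is O(n → k), and O(n) is already established, so O(k).
With premise 7, O(k → ~v), the K-axiom yields O(~v).
With premise 3, O(~v → r), the K-axiom yields O(r).
Premise 8, O(~u → ~r), contraposes to O(r → u); with O(r) we get O(u).
Premise 4 is O(~j → ~u); contrapositively O(u → j). Since O(u) holds, K gives O(j).
The contrapositive of premise 9 (O(~b → ~j)) is O(j → b), and O(j) is already established, so O(b).
Yet premise 6 is F(b), i.e. O(~b).
We now have both O(b) and O(~b) — b is simultaneously obligatory and forbidden, violating the D-axiom.

Inconsistent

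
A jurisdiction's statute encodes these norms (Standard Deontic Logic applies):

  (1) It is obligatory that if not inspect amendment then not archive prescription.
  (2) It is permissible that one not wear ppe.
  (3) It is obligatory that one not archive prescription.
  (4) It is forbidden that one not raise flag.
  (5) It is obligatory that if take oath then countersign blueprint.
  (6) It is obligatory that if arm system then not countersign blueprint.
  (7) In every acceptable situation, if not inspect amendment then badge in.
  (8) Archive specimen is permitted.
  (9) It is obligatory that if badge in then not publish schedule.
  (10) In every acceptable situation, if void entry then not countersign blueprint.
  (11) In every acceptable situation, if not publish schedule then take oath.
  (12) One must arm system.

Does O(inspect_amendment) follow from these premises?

Premise 12 gives O(arm_system).
Premise 6 is O(arm_system → ¬countersign_blueprint); since O(arm_system), deontic closure gives O(¬countersign_blueprint).
The contrapositive of premise 5 (O(take_oath → countersign_blueprint)) is O(¬countersign_blueprint → ¬take_oath), and O(¬countersign_blueprint) is already established, so O(¬take_oath).
Premise 11 is O(¬publish_schedule → take_oath); contrapositively O(¬take_oath → publish_schedule). Since O(¬take_oath) holds, K gives O(publish_schedule).
The contrapositive of premise 9 (O(badge_in → ¬publish_schedule)) is O(publish_schedule → ¬badge_in), and O(publish_schedule) is already established, so O(¬badge_in).
The contrapositive of premise 7 (O(¬inspect_amendment → badge_in)) is O(¬badge_in → inspect_amendment), and O(¬badge_in) is already established, so O(inspect_amendment).
Premises 1, 2, 3, 4, 8, 10 do not contribute to this derivation.
So O(inspect_amendment) follows.

Yes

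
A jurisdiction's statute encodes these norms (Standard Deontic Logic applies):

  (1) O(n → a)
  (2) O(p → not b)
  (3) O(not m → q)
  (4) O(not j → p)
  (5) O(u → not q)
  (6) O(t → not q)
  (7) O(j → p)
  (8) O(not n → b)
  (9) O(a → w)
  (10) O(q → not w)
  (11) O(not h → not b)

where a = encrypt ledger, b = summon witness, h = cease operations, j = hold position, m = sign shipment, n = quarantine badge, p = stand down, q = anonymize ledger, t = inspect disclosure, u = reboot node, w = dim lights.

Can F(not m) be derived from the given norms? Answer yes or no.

Premises 4 and 7 are O(not j → p) and O(j → p); every ideal world satisfies not j or j, so in either case p holds — hence O(p).
Premise 2 is O(p → not b); since O(p), deontic closure gives O(not b).
Premise 8 is O(not n → b); contrapositively O(not b → n). Since O(not b) holds, K gives O(n).
Premise 1 is O(n → a); since O(n), deontic closure gives O(a).
Premise 9 is O(a → w); since O(a), deontic closure gives O(w).
Premise 10 is O(q → not w); contrapositively O(w → not q). Since O(w) holds, K gives O(not q).
Premise 3 is O(not m → q); contrapositively O(not q → m). Since O(not q) holds, K gives O(m).
Premises 5, 6, 11 do not contribute to this derivation.
So O(m) holds, i.e. F(not m). The claim follows.

Yes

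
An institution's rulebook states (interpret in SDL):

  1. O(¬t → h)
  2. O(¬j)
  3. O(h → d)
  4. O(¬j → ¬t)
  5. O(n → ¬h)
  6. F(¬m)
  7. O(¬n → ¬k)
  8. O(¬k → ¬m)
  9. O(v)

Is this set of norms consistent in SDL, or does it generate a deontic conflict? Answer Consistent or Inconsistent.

Inconsistent

Premise 6, F(¬m), is equivalent to O(m).
Premise 8 is O(¬k → ¬m); contrapositively O(m → k). Since O(m) holds, K gives O(k).
Premise 7 is O(¬n → ¬k); contrapositively O(k → n). Since O(k) holds, K gives O(n).
Applying K to premise 5 (O(n → ¬h)) and O(n) yields O(¬h).
The contrapositive of premise 1 (O(¬t → h)) is O(¬h → t), and O(¬h) is already established, so O(t).
The contrapositive of premise 4 (O(¬j → ¬t)) is O(t → j), and O(t) is already established, so O(j).
However, premise 2 gives O(¬j).
We now have both O(j) and O(¬j) — j is simultaneously obligatory and forbidden, violating the D-axiom.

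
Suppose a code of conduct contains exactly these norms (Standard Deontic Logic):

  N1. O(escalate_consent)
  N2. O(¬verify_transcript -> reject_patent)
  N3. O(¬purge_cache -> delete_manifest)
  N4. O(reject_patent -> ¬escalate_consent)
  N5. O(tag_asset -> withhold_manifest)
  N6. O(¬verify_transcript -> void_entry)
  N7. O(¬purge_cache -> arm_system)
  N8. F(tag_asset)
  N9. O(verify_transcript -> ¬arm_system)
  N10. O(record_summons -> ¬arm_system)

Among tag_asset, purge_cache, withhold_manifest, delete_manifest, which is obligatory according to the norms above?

Premise 1 states O(escalate_consent) outright.
Premise 4, O(reject_patent -> ¬escalate_consent), contraposes to O(escalate_consent -> ¬reject_patent); with O(escalate_consent) we get O(¬reject_patent).
Premise 2, O(¬verify_transcript -> reject_patent), contraposes to O(¬reject_patent -> verify_transcript); with O(¬reject_patent) we get O(verify_transcript).
Premise 9 is O(verify_transcript -> ¬arm_system); since O(verify_transcript), deontic closure gives O(¬arm_system).
Premise 7 is O(¬purge_cache -> arm_system); contrapositively O(¬arm_system -> purge_cache). Since O(¬arm_system) holds, K gives O(purge_cache).
So O(purge_cache) holds — purge_cache is obligatory. None of the other listed options is made obligatory by any chain of premises.

purge_cache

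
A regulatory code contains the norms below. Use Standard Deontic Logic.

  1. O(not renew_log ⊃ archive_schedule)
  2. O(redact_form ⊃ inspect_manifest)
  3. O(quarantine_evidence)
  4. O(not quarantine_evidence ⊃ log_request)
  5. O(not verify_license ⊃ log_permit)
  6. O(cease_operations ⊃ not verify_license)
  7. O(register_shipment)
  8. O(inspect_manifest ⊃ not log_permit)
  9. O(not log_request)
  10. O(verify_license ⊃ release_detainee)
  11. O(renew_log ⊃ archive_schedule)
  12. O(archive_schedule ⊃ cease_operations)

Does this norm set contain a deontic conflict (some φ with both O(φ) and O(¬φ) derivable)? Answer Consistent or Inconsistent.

Consistent

Premise 4 is O(not quarantine_evidence ⊃ log_request), but O(not quarantine_evidence) is not derivable from the premises, so it does not yield O(log_request).
So O(log_request) is not derivable, and the apparent clash with O(not log_request) does not arise.
A world satisfying every obligation exists (e.g. archive_schedule=true, cease_operations=true, inspect_manifest=false, log_permit=true, log_request=false, quarantine_evidence=true, redact_form=false, register_shipment=true, release_detainee=false, renew_log=false, verify_license=false); no atom is both obligatory and forbidden, so the set is consistent.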